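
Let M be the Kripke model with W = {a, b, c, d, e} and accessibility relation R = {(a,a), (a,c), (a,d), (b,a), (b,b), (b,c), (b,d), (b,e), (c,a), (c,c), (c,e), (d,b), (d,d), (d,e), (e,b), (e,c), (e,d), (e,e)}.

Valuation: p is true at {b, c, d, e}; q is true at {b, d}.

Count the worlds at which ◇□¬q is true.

a: successors {a, c, d}; □¬q there: a:F, c:T, d:F. ✓
b: successors {a, b, c, d, e}; □¬q there: a:F, b:F, c:T, d:F, e:F. ✓
c: successors {a, c, e}; □¬q there: a:F, c:T, e:F. ✓
d: successors {b, d, e}; □¬q there: b:F, d:F, e:F. ✗
e: successors {b, c, d, e}; □¬q there: b:F, c:T, d:F, e:F. ✓
Satisfying worlds: {a, b, c, e}.

4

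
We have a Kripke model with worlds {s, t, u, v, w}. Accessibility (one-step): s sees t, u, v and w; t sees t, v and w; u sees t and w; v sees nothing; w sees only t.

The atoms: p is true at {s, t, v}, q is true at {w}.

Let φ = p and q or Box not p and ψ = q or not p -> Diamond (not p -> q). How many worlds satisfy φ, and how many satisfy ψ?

For p and q or Box not p:
s: p and q is F, Box not p is F. ✗
t: p and q is F, Box not p is F. ✗
u: p and q is F, Box not p is F. ✗
v: p and q is F, Box not p is T. ✓
w: p and q is F, Box not p is F. ✗
— 1 world.
For q or not p -> Diamond (not p -> q):
s: q or not p is F, Diamond (not p -> q) is T. ✓
t: q or not p is F, Diamond (not p -> q) is T. ✓
u: q or not p is T, Diamond (not p -> q) is T. ✓
v: q or not p is F, Diamond (not p -> q) is F. ✓
w: q or not p is T, Diamond (not p -> q) is T. ✓
— 5 worlds.

1 and 5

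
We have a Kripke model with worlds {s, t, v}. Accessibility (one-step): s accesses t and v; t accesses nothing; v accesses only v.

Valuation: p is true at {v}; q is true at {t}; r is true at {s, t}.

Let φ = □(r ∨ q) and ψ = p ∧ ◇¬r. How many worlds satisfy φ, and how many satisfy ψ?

1 and 1

For □(r ∨ q):
s: successors {t, v}; r ∨ q there: t:T, v:F. ✗
t: no successors, so □(r ∨ q) holds vacuously. ✓
v: successors {v}; r ∨ q there: v:F. ✗
— 1 world.
For p ∧ ◇¬r:
s: p is F, ◇¬r is T. ✗
t: p is F, ◇¬r is F. ✗
v: p is T, ◇¬r is T. ✓
— 1 world.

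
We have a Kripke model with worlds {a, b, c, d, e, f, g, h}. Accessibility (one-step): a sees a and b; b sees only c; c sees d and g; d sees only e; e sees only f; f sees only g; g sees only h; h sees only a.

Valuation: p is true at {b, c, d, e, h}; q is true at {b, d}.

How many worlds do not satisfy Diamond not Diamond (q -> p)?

a: successors {a, b}; not Diamond (q -> p) there: a:F, b:F. ✗
b: successors {c}; not Diamond (q -> p) there: c:F. ✗
c: successors {d, g}; not Diamond (q -> p) there: d:F, g:F. ✗
d: successors {e}; not Diamond (q -> p) there: e:F. ✗
e: successors {f}; not Diamond (q -> p) there: f:F. ✗
f: successors {g}; not Diamond (q -> p) there: g:F. ✗
g: successors {h}; not Diamond (q -> p) there: h:F. ✗
h: successors {a}; not Diamond (q -> p) there: a:F. ✗
Satisfying worlds: ∅.
So Diamond not Diamond (q -> p) fails at the other 8 worlds.

8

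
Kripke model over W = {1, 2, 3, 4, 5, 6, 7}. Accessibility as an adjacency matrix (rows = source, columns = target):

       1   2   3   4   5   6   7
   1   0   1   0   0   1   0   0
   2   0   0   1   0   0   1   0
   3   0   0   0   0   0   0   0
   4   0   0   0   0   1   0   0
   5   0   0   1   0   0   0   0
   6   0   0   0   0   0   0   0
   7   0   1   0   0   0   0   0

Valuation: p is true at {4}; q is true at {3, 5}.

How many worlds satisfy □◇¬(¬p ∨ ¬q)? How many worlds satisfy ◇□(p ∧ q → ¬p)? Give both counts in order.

For □◇¬(¬p ∨ ¬q):
1: successors {2, 5}; ◇¬(¬p ∨ ¬q) there: 2:F, 5:F. ✗
2: successors {3, 6}; ◇¬(¬p ∨ ¬q) there: 3:F, 6:F. ✗
3: no successors, so □◇¬(¬p ∨ ¬q) holds vacuously. ✓
4: successors {5}; ◇¬(¬p ∨ ¬q) there: 5:F. ✗
5: successors {3}; ◇¬(¬p ∨ ¬q) there: 3:F. ✗
6: no successors, so □◇¬(¬p ∨ ¬q) holds vacuously. ✓
7: successors {2}; ◇¬(¬p ∨ ¬q) there: 2:F. ✗
— 2 worlds.
For ◇□(p ∧ q → ¬p):
1: successors {2, 5}; □(p ∧ q → ¬p) there: 2:T, 5:T. ✓
2: successors {3, 6}; □(p ∧ q → ¬p) there: 3:T, 6:T. ✓
3: no successors, so ◇□(p ∧ q → ¬p) fails. ✗
4: successors {5}; □(p ∧ q → ¬p) there: 5:T. ✓
5: successors {3}; □(p ∧ q → ¬p) there: 3:T. ✓
6: no successors, so ◇□(p ∧ q → ¬p) fails. ✗
7: successors {2}; □(p ∧ q → ¬p) there: 2:T. ✓
— 5 worlds.

2 and 5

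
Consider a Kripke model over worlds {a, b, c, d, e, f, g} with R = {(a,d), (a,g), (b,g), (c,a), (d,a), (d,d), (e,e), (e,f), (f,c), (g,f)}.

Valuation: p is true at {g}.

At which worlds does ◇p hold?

{a, b}

a: successors {d, g}; p there: d:F, g:T. ✓
b: successors {g}; p there: g:T. ✓
c: successors {a}; p there: a:F. ✗
d: successors {a, d}; p there: a:F, d:F. ✗
e: successors {e, f}; p there: e:F, f:F. ✗
f: successors {c}; p there: c:F. ✗
g: successors {f}; p there: f:F. ✗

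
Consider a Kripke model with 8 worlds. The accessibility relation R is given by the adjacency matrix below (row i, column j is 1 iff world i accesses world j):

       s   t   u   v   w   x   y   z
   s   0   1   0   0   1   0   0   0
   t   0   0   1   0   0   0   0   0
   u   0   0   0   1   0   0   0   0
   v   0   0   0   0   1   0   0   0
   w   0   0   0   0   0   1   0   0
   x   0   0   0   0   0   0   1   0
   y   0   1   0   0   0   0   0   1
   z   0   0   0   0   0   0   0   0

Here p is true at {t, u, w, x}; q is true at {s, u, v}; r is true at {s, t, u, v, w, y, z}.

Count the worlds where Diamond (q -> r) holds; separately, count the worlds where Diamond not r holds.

7 and 1

For Diamond (q -> r):
s: successors {t, w}; q -> r there: t:T, w:T. ✓
t: successors {u}; q -> r there: u:T. ✓
u: successors {v}; q -> r there: v:T. ✓
v: successors {w}; q -> r there: w:T. ✓
w: successors {x}; q -> r there: x:T. ✓
x: successors {y}; q -> r there: y:T. ✓
y: successors {t, z}; q -> r there: t:T, z:T. ✓
z: no successors, so Diamond (q -> r) fails. ✗
— 7 worlds.
For Diamond not r:
s: successors {t, w}; not r there: t:F, w:F. ✗
t: successors {u}; not r there: u:F. ✗
u: successors {v}; not r there: v:F. ✗
v: successors {w}; not r there: w:F. ✗
w: successors {x}; not r there: x:T. ✓
x: successors {y}; not r there: y:F. ✗
y: successors {t, z}; not r there: t:F, z:F. ✗
z: no successors, so Diamond not r fails. ✗
— 1 world.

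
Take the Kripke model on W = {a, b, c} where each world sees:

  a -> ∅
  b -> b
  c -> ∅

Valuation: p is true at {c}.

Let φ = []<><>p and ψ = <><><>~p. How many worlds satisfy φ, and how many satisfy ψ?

2 and 1

For []<><>p:
a: no successors, so []<><>p holds vacuously. ✓
b: successors {b}; <><>p there: b:F. ✗
c: no successors, so []<><>p holds vacuously. ✓
— 2 worlds.
For <><><>~p:
a: no successors, so <><><>~p fails. ✗
b: successors {b}; <><>~p there: b:T. ✓
c: no successors, so <><><>~p fails. ✗
— 1 world.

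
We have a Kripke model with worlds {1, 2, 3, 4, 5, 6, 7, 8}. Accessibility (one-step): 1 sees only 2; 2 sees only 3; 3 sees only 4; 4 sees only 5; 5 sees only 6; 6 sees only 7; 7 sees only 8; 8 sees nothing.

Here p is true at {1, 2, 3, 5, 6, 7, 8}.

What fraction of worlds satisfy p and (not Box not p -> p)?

7/8

1: p is T, not Box not p -> p is T. ✓
2: p is T, not Box not p -> p is T. ✓
3: p is T, not Box not p -> p is T. ✓
4: p is F, not Box not p -> p is F. ✗
5: p is T, not Box not p -> p is T. ✓
6: p is T, not Box not p -> p is T. ✓
7: p is T, not Box not p -> p is T. ✓
8: p is T, not Box not p -> p is T. ✓
That's 7 of 8 worlds, so 7/8.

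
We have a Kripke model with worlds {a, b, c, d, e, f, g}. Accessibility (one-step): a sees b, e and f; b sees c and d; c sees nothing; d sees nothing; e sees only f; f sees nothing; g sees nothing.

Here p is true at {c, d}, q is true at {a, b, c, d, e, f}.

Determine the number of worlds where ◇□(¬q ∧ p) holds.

3

a: successors {b, e, f}; □(¬q ∧ p) there: b:F, e:F, f:T. ✓
b: successors {c, d}; □(¬q ∧ p) there: c:T, d:T. ✓
c: no successors, so ◇□(¬q ∧ p) fails. ✗
d: no successors, so ◇□(¬q ∧ p) fails. ✗
e: successors {f}; □(¬q ∧ p) there: f:T. ✓
f: no successors, so ◇□(¬q ∧ p) fails. ✗
g: no successors, so ◇□(¬q ∧ p) fails. ✗
Satisfying worlds: {a, b, e}.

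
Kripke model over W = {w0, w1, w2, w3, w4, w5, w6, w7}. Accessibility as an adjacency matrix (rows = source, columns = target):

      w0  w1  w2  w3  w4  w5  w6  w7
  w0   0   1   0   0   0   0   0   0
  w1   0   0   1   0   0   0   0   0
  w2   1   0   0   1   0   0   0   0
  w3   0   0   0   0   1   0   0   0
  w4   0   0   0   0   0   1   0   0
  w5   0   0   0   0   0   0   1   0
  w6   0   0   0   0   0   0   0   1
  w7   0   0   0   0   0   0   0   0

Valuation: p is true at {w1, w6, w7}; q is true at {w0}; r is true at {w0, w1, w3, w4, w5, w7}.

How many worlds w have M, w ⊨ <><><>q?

w0: successors {w1}; <><>q there: w1:T. ✓
w1: successors {w2}; <><>q there: w2:F. ✗
w2: successors {w0, w3}; <><>q there: w0:F, w3:F. ✗
w3: successors {w4}; <><>q there: w4:F. ✗
w4: successors {w5}; <><>q there: w5:F. ✗
w5: successors {w6}; <><>q there: w6:F. ✗
w6: successors {w7}; <><>q there: w7:F. ✗
w7: no successors, so <><><>q fails. ✗
Satisfying worlds: {w0}.

1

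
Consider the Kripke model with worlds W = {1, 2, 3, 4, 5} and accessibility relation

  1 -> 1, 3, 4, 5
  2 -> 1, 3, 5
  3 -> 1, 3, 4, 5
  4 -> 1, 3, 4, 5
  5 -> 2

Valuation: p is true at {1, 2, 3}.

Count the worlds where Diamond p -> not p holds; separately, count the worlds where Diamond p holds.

2 and 5

For Diamond p -> not p:
1: Diamond p is T, not p is F. ✗
2: Diamond p is T, not p is F. ✗
3: Diamond p is T, not p is F. ✗
4: Diamond p is T, not p is T. ✓
5: Diamond p is T, not p is T. ✓
— 2 worlds.
For Diamond p:
1: successors {1, 3, 4, 5}; p there: 1:T, 3:T, 4:F, 5:F. ✓
2: successors {1, 3, 5}; p there: 1:T, 3:T, 5:F. ✓
3: successors {1, 3, 4, 5}; p there: 1:T, 3:T, 4:F, 5:F. ✓
4: successors {1, 3, 4, 5}; p there: 1:T, 3:T, 4:F, 5:F. ✓
5: successors {2}; p there: 2:T. ✓
— 5 worlds.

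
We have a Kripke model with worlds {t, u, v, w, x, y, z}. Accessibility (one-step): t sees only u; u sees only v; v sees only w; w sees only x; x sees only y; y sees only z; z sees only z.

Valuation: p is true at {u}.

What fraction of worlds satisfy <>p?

t: successors {u}; p there: u:T. ✓
u: successors {v}; p there: v:F. ✗
v: successors {w}; p there: w:F. ✗
w: successors {x}; p there: x:F. ✗
x: successors {y}; p there: y:F. ✗
y: successors {z}; p there: z:F. ✗
z: successors {z}; p there: z:F. ✗
That's 1 of 7 worlds, so 1/7.

1/7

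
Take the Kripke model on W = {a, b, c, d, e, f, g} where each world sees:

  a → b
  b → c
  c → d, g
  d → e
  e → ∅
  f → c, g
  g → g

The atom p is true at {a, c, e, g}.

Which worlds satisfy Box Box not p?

{d, e}

a: successors {b}; Box not p there: b:F. ✗
b: successors {c}; Box not p there: c:F. ✗
c: successors {d, g}; Box not p there: d:F, g:F. ✗
d: successors {e}; Box not p there: e:T. ✓
e: no successors, so Box Box not p holds vacuously. ✓
f: successors {c, g}; Box not p there: c:F, g:F. ✗
g: successors {g}; Box not p there: g:F. ✗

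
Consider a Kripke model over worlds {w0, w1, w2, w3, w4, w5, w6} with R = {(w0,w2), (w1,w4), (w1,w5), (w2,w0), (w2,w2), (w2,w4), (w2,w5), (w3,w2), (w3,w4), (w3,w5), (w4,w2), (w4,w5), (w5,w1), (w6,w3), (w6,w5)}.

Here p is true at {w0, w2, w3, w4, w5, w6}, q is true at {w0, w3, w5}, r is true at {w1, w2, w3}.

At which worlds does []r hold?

w0: successors {w2}; r there: w2:T. ✓
w1: successors {w4, w5}; r there: w4:F, w5:F. ✗
w2: successors {w0, w2, w4, w5}; r there: w0:F, w2:T, w4:F, w5:F. ✗
w3: successors {w2, w4, w5}; r there: w2:T, w4:F, w5:F. ✗
w4: successors {w2, w5}; r there: w2:T, w5:F. ✗
w5: successors {w1}; r there: w1:T. ✓
w6: successors {w3, w5}; r there: w3:T, w5:F. ✗

{w0, w5}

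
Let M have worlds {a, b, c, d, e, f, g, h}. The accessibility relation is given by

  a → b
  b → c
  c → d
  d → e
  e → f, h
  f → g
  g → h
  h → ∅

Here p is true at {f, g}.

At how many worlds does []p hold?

2

a: successors {b}; p there: b:F. ✗
b: successors {c}; p there: c:F. ✗
c: successors {d}; p there: d:F. ✗
d: successors {e}; p there: e:F. ✗
e: successors {f, h}; p there: f:T, h:F. ✗
f: successors {g}; p there: g:T. ✓
g: successors {h}; p there: h:F. ✗
h: no successors, so []p holds vacuously. ✓
Satisfying worlds: {f, h}.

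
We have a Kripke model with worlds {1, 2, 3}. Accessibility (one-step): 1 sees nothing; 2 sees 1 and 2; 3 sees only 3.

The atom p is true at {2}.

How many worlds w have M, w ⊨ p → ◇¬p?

1: p is F, ◇¬p is F. ✓
2: p is T, ◇¬p is T. ✓
3: p is F, ◇¬p is T. ✓
Satisfying worlds: {1, 2, 3}.

3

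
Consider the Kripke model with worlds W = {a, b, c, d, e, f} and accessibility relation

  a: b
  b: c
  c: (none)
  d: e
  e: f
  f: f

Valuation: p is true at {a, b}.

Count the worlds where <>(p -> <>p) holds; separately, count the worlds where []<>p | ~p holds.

4 and 4

For <>(p -> <>p):
a: successors {b}; p -> <>p there: b:F. ✗
b: successors {c}; p -> <>p there: c:T. ✓
c: no successors, so <>(p -> <>p) fails. ✗
d: successors {e}; p -> <>p there: e:T. ✓
e: successors {f}; p -> <>p there: f:T. ✓
f: successors {f}; p -> <>p there: f:T. ✓
— 4 worlds.
For []<>p | ~p:
a: []<>p is F, ~p is F. ✗
b: []<>p is F, ~p is F. ✗
c: []<>p is T, ~p is T. ✓
d: []<>p is F, ~p is T. ✓
e: []<>p is F, ~p is T. ✓
f: []<>p is F, ~p is T. ✓
— 4 worlds.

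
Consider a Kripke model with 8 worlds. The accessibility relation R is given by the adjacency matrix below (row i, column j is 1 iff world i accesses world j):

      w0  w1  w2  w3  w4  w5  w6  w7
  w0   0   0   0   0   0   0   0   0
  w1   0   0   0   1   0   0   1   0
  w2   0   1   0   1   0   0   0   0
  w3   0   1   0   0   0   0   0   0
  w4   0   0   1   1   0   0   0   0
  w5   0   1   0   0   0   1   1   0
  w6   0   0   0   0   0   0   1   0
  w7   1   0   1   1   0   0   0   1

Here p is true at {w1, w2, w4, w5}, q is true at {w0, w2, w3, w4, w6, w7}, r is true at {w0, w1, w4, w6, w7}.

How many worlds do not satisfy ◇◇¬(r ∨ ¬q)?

3

w0: no successors, so ◇◇¬(r ∨ ¬q) fails. ✗
w1: successors {w3, w6}; ◇¬(r ∨ ¬q) there: w3:F, w6:F. ✗
w2: successors {w1, w3}; ◇¬(r ∨ ¬q) there: w1:T, w3:F. ✓
w3: successors {w1}; ◇¬(r ∨ ¬q) there: w1:T. ✓
w4: successors {w2, w3}; ◇¬(r ∨ ¬q) there: w2:T, w3:F. ✓
w5: successors {w1, w5, w6}; ◇¬(r ∨ ¬q) there: w1:T, w5:F, w6:F. ✓
w6: successors {w6}; ◇¬(r ∨ ¬q) there: w6:F. ✗
w7: successors {w0, w2, w3, w7}; ◇¬(r ∨ ¬q) there: w0:F, w2:T, w3:F, w7:T. ✓
Satisfying worlds: {w2, w3, w4, w5, w7}.
So ◇◇¬(r ∨ ¬q) fails at the other 3 worlds.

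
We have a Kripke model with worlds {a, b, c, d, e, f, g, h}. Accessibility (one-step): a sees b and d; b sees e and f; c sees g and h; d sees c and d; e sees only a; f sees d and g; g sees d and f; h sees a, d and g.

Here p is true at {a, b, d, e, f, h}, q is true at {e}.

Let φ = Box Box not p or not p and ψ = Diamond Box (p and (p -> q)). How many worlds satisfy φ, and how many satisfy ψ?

2 and 0

For Box Box not p or not p:
a: Box Box not p is F, not p is F. ✗
b: Box Box not p is F, not p is F. ✗
c: Box Box not p is F, not p is T. ✓
d: Box Box not p is F, not p is F. ✗
e: Box Box not p is F, not p is F. ✗
f: Box Box not p is F, not p is F. ✗
g: Box Box not p is F, not p is T. ✓
h: Box Box not p is F, not p is F. ✗
— 2 worlds.
For Diamond Box (p and (p -> q)):
a: successors {b, d}; Box (p and (p -> q)) there: b:F, d:F. ✗
b: successors {e, f}; Box (p and (p -> q)) there: e:F, f:F. ✗
c: successors {g, h}; Box (p and (p -> q)) there: g:F, h:F. ✗
d: successors {c, d}; Box (p and (p -> q)) there: c:F, d:F. ✗
e: successors {a}; Box (p and (p -> q)) there: a:F. ✗
f: successors {d, g}; Box (p and (p -> q)) there: d:F, g:F. ✗
g: successors {d, f}; Box (p and (p -> q)) there: d:F, f:F. ✗
h: successors {a, d, g}; Box (p and (p -> q)) there: a:F, d:F, g:F. ✗
— 0 worlds.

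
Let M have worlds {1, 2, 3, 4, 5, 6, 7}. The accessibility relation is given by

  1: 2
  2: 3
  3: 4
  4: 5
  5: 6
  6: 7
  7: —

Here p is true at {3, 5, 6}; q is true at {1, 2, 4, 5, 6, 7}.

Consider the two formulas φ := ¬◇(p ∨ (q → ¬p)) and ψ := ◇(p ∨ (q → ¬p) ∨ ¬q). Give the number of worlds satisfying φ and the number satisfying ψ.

1 and 6

For ¬◇(p ∨ (q → ¬p)):
1: ◇(p ∨ (q → ¬p)) is T. ✗
2: ◇(p ∨ (q → ¬p)) is T. ✗
3: ◇(p ∨ (q → ¬p)) is T. ✗
4: ◇(p ∨ (q → ¬p)) is T. ✗
5: ◇(p ∨ (q → ¬p)) is T. ✗
6: ◇(p ∨ (q → ¬p)) is T. ✗
7: ◇(p ∨ (q → ¬p)) is F. ✓
— 1 world.
For ◇(p ∨ (q → ¬p) ∨ ¬q):
1: successors {2}; p ∨ (q → ¬p) ∨ ¬q there: 2:T. ✓
2: successors {3}; p ∨ (q → ¬p) ∨ ¬q there: 3:T. ✓
3: successors {4}; p ∨ (q → ¬p) ∨ ¬q there: 4:T. ✓
4: successors {5}; p ∨ (q → ¬p) ∨ ¬q there: 5:T. ✓
5: successors {6}; p ∨ (q → ¬p) ∨ ¬q there: 6:T. ✓
6: successors {7}; p ∨ (q → ¬p) ∨ ¬q there: 7:T. ✓
7: no successors, so ◇(p ∨ (q → ¬p) ∨ ¬q) fails. ✗
— 6 worlds.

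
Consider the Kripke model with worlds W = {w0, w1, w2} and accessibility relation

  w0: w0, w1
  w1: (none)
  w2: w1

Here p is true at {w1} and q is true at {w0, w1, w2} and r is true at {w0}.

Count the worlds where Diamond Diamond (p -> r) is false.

2

w0: successors {w0, w1}; Diamond (p -> r) there: w0:T, w1:F. ✓
w1: no successors, so Diamond Diamond (p -> r) fails. ✗
w2: successors {w1}; Diamond (p -> r) there: w1:F. ✗
Satisfying worlds: {w0}.
So Diamond Diamond (p -> r) fails at the other 2 worlds.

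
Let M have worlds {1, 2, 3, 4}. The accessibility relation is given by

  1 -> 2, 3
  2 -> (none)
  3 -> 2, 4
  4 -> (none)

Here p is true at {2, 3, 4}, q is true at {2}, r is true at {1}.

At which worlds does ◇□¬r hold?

1: successors {2, 3}; □¬r there: 2:T, 3:T. ✓
2: no successors, so ◇□¬r fails. ✗
3: successors {2, 4}; □¬r there: 2:T, 4:T. ✓
4: no successors, so ◇□¬r fails. ✗

{1, 3}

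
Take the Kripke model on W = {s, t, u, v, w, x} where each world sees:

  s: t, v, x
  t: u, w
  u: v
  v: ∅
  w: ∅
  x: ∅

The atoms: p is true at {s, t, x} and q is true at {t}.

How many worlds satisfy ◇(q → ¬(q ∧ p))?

s: successors {t, v, x}; q → ¬(q ∧ p) there: t:F, v:T, x:T. ✓
t: successors {u, w}; q → ¬(q ∧ p) there: u:T, w:T. ✓
u: successors {v}; q → ¬(q ∧ p) there: v:T. ✓
v: no successors, so ◇(q → ¬(q ∧ p)) fails. ✗
w: no successors, so ◇(q → ¬(q ∧ p)) fails. ✗
x: no successors, so ◇(q → ¬(q ∧ p)) fails. ✗
Satisfying worlds: {s, t, u}.

3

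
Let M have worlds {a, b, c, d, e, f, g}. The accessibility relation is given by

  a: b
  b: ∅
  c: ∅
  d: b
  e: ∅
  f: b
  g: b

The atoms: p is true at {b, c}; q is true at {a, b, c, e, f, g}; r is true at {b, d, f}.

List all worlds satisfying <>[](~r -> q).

{a, d, f, g}

a: successors {b}; [](~r -> q) there: b:T. ✓
b: no successors, so <>[](~r -> q) fails. ✗
c: no successors, so <>[](~r -> q) fails. ✗
d: successors {b}; [](~r -> q) there: b:T. ✓
e: no successors, so <>[](~r -> q) fails. ✗
f: successors {b}; [](~r -> q) there: b:T. ✓
g: successors {b}; [](~r -> q) there: b:T. ✓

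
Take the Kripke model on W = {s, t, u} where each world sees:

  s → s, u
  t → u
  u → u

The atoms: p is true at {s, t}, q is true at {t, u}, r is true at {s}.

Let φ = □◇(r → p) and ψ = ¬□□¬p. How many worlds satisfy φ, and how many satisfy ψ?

For □◇(r → p):
s: successors {s, u}; ◇(r → p) there: s:T, u:T. ✓
t: successors {u}; ◇(r → p) there: u:T. ✓
u: successors {u}; ◇(r → p) there: u:T. ✓
— 3 worlds.
For ¬□□¬p:
s: □□¬p is F. ✓
t: □□¬p is T. ✗
u: □□¬p is T. ✗
— 1 world.

3 and 1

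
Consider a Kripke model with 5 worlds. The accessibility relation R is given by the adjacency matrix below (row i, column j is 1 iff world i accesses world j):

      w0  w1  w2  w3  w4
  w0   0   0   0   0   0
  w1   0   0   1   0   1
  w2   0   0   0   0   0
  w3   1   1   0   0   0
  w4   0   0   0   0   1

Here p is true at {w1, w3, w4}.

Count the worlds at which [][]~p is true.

w0: no successors, so [][]~p holds vacuously. ✓
w1: successors {w2, w4}; []~p there: w2:T, w4:F. ✗
w2: no successors, so [][]~p holds vacuously. ✓
w3: successors {w0, w1}; []~p there: w0:T, w1:F. ✗
w4: successors {w4}; []~p there: w4:F. ✗
Satisfying worlds: {w0, w2}.

2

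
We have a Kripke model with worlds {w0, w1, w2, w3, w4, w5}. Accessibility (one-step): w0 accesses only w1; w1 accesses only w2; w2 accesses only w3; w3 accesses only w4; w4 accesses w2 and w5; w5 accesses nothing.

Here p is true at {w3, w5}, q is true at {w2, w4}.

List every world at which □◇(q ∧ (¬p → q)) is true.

{w0, w2, w3, w5}

w0: successors {w1}; ◇(q ∧ (¬p → q)) there: w1:T. ✓
w1: successors {w2}; ◇(q ∧ (¬p → q)) there: w2:F. ✗
w2: successors {w3}; ◇(q ∧ (¬p → q)) there: w3:T. ✓
w3: successors {w4}; ◇(q ∧ (¬p → q)) there: w4:T. ✓
w4: successors {w2, w5}; ◇(q ∧ (¬p → q)) there: w2:F, w5:F. ✗
w5: no successors, so □◇(q ∧ (¬p → q)) holds vacuously. ✓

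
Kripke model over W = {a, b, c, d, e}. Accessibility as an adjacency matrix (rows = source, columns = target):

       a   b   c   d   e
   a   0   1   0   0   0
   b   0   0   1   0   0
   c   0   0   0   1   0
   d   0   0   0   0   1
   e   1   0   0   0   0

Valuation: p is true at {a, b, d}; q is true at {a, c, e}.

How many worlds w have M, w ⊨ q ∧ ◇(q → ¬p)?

2

a: q is T, ◇(q → ¬p) is T. ✓
b: q is F, ◇(q → ¬p) is T. ✗
c: q is T, ◇(q → ¬p) is T. ✓
d: q is F, ◇(q → ¬p) is T. ✗
e: q is T, ◇(q → ¬p) is F. ✗
Satisfying worlds: {a, c}.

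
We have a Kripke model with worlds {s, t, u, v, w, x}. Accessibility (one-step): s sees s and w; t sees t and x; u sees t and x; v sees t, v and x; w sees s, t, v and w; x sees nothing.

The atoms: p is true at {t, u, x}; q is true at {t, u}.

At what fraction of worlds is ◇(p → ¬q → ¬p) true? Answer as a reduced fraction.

s: successors {s, w}; p → ¬q → ¬p there: s:T, w:T. ✓
t: successors {t, x}; p → ¬q → ¬p there: t:T, x:F. ✓
u: successors {t, x}; p → ¬q → ¬p there: t:T, x:F. ✓
v: successors {t, v, x}; p → ¬q → ¬p there: t:T, v:T, x:F. ✓
w: successors {s, t, v, w}; p → ¬q → ¬p there: s:T, t:T, v:T, w:T. ✓
x: no successors, so ◇(p → ¬q → ¬p) fails. ✗
That's 5 of 6 worlds, so 5/6.

5/6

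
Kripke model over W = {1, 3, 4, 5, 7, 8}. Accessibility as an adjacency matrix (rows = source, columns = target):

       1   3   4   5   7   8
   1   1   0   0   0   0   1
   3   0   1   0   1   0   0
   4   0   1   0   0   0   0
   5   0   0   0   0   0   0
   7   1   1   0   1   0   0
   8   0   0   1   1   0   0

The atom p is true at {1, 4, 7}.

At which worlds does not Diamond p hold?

{3, 4, 5}

1: Diamond p is T. ✗
3: Diamond p is F. ✓
4: Diamond p is F. ✓
5: Diamond p is F. ✓
7: Diamond p is T. ✗
8: Diamond p is T. ✗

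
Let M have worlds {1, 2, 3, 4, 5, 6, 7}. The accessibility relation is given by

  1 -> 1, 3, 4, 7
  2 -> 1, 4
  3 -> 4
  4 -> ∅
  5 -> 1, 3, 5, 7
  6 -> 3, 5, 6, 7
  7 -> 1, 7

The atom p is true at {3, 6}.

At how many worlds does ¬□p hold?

1: □p is F. ✓
2: □p is F. ✓
3: □p is F. ✓
4: □p is T. ✗
5: □p is F. ✓
6: □p is F. ✓
7: □p is F. ✓
Satisfying worlds: {1, 2, 3, 5, 6, 7}.

6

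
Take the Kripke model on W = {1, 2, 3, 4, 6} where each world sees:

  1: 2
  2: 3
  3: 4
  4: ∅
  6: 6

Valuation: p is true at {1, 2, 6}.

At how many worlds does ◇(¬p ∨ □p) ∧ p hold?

1: ◇(¬p ∨ □p) is F, p is T. ✗
2: ◇(¬p ∨ □p) is T, p is T. ✓
3: ◇(¬p ∨ □p) is T, p is F. ✗
4: ◇(¬p ∨ □p) is F, p is F. ✗
6: ◇(¬p ∨ □p) is T, p is T. ✓
Satisfying worlds: {2, 6}.

2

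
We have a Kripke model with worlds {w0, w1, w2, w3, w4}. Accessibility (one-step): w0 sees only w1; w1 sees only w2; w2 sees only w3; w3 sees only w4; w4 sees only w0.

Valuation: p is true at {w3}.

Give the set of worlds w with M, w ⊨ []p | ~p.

w0: []p is F, ~p is T. ✓
w1: []p is F, ~p is T. ✓
w2: []p is T, ~p is T. ✓
w3: []p is F, ~p is F. ✗
w4: []p is F, ~p is T. ✓

{w0, w1, w2, w4}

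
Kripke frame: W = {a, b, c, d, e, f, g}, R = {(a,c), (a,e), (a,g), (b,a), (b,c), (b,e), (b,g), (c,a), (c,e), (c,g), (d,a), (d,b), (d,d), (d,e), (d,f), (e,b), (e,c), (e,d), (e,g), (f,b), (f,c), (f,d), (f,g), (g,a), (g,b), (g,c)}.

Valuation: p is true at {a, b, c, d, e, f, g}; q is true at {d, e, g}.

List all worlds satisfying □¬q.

{g}

a: successors {c, e, g}; ¬q there: c:T, e:F, g:F. ✗
b: successors {a, c, e, g}; ¬q there: a:T, c:T, e:F, g:F. ✗
c: successors {a, e, g}; ¬q there: a:T, e:F, g:F. ✗
d: successors {a, b, d, e, f}; ¬q there: a:T, b:T, d:F, e:F, f:T. ✗
e: successors {b, c, d, g}; ¬q there: b:T, c:T, d:F, g:F. ✗
f: successors {b, c, d, g}; ¬q there: b:T, c:T, d:F, g:F. ✗
g: successors {a, b, c}; ¬q there: a:T, b:T, c:T. ✓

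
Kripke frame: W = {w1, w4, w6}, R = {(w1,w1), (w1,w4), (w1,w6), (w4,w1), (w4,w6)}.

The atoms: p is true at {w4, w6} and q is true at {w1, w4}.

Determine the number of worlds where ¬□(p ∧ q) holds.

2

w1: □(p ∧ q) is F. ✓
w4: □(p ∧ q) is F. ✓
w6: □(p ∧ q) is T. ✗
Satisfying worlds: {w1, w4}.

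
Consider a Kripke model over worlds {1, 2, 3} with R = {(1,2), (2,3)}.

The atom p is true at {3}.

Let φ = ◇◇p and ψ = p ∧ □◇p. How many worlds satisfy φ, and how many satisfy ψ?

For ◇◇p:
1: successors {2}; ◇p there: 2:T. ✓
2: successors {3}; ◇p there: 3:F. ✗
3: no successors, so ◇◇p fails. ✗
— 1 world.
For p ∧ □◇p:
1: p is F, □◇p is T. ✗
2: p is F, □◇p is F. ✗
3: p is T, □◇p is T. ✓
— 1 world.

1 and 1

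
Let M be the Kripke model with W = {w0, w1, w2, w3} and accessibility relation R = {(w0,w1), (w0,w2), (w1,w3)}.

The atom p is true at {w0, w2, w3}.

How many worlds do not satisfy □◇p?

2

w0: successors {w1, w2}; ◇p there: w1:T, w2:F. ✗
w1: successors {w3}; ◇p there: w3:F. ✗
w2: no successors, so □◇p holds vacuously. ✓
w3: no successors, so □◇p holds vacuously. ✓
Satisfying worlds: {w2, w3}.
So □◇p fails at the other 2 worlds.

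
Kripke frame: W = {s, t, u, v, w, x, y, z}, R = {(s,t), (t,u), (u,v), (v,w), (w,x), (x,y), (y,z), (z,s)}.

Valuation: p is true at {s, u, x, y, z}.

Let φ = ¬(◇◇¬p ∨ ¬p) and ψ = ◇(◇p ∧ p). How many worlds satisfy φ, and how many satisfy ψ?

For ¬(◇◇¬p ∨ ¬p):
s: ◇◇¬p ∨ ¬p is F. ✓
t: ◇◇¬p ∨ ¬p is T. ✗
u: ◇◇¬p ∨ ¬p is T. ✗
v: ◇◇¬p ∨ ¬p is T. ✗
w: ◇◇¬p ∨ ¬p is T. ✗
x: ◇◇¬p ∨ ¬p is F. ✓
y: ◇◇¬p ∨ ¬p is F. ✓
z: ◇◇¬p ∨ ¬p is T. ✗
— 3 worlds.
For ◇(◇p ∧ p):
s: successors {t}; ◇p ∧ p there: t:F. ✗
t: successors {u}; ◇p ∧ p there: u:F. ✗
u: successors {v}; ◇p ∧ p there: v:F. ✗
v: successors {w}; ◇p ∧ p there: w:F. ✗
w: successors {x}; ◇p ∧ p there: x:T. ✓
x: successors {y}; ◇p ∧ p there: y:T. ✓
y: successors {z}; ◇p ∧ p there: z:T. ✓
z: successors {s}; ◇p ∧ p there: s:F. ✗
— 3 worlds.

3 and 3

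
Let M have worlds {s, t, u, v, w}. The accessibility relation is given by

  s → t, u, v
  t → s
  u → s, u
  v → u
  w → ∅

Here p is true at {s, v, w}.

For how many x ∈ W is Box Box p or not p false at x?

s: Box Box p is F, not p is F. ✗
t: Box Box p is F, not p is T. ✓
u: Box Box p is F, not p is T. ✓
v: Box Box p is F, not p is F. ✗
w: Box Box p is T, not p is F. ✓
Satisfying worlds: {t, u, w}.
So Box Box p or not p fails at the other 2 worlds.

2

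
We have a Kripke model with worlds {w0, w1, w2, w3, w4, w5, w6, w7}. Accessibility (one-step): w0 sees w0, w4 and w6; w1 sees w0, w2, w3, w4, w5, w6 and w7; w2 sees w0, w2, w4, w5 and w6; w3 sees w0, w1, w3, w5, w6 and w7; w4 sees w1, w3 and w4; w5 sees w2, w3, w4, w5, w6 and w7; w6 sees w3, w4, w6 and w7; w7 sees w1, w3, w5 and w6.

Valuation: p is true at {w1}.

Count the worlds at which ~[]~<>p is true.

w0: []~<>p is F. ✓
w1: []~<>p is F. ✓
w2: []~<>p is F. ✓
w3: []~<>p is F. ✓
w4: []~<>p is F. ✓
w5: []~<>p is F. ✓
w6: []~<>p is F. ✓
w7: []~<>p is F. ✓
Satisfying worlds: {w0, w1, w2, w3, w4, w5, w6, w7}.

8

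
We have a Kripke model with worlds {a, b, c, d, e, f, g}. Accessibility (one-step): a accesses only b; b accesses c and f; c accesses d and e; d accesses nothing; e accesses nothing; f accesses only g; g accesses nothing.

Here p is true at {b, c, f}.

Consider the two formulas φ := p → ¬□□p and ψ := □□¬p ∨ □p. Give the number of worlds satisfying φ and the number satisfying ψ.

For p → ¬□□p:
a: p is F, ¬□□p is F. ✓
b: p is T, ¬□□p is T. ✓
c: p is T, ¬□□p is F. ✗
d: p is F, ¬□□p is F. ✓
e: p is F, ¬□□p is F. ✓
f: p is T, ¬□□p is F. ✗
g: p is F, ¬□□p is F. ✓
— 5 worlds.
For □□¬p ∨ □p:
a: □□¬p is F, □p is T. ✓
b: □□¬p is T, □p is T. ✓
c: □□¬p is T, □p is F. ✓
d: □□¬p is T, □p is T. ✓
e: □□¬p is T, □p is T. ✓
f: □□¬p is T, □p is F. ✓
g: □□¬p is T, □p is T. ✓
— 7 worlds.

5 and 7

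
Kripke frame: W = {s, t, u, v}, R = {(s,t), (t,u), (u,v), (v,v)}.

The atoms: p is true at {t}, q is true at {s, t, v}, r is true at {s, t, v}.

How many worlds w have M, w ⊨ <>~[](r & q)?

s: successors {t}; ~[](r & q) there: t:T. ✓
t: successors {u}; ~[](r & q) there: u:F. ✗
u: successors {v}; ~[](r & q) there: v:F. ✗
v: successors {v}; ~[](r & q) there: v:F. ✗
Satisfying worlds: {s}.

1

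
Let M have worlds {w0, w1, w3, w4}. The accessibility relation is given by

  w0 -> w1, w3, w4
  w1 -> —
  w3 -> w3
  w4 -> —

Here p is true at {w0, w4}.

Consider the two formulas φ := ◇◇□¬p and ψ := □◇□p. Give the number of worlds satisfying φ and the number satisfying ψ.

2 and 2

For ◇◇□¬p:
w0: successors {w1, w3, w4}; ◇□¬p there: w1:F, w3:T, w4:F. ✓
w1: no successors, so ◇◇□¬p fails. ✗
w3: successors {w3}; ◇□¬p there: w3:T. ✓
w4: no successors, so ◇◇□¬p fails. ✗
— 2 worlds.
For □◇□p:
w0: successors {w1, w3, w4}; ◇□p there: w1:F, w3:F, w4:F. ✗
w1: no successors, so □◇□p holds vacuously. ✓
w3: successors {w3}; ◇□p there: w3:F. ✗
w4: no successors, so □◇□p holds vacuously. ✓
— 2 worlds.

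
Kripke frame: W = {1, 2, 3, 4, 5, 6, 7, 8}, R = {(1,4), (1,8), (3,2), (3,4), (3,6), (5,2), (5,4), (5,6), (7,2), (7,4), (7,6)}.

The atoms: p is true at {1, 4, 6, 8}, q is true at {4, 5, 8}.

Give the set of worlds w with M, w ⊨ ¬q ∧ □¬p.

1: ¬q is T, □¬p is F. ✗
2: ¬q is T, □¬p is T. ✓
3: ¬q is T, □¬p is F. ✗
4: ¬q is F, □¬p is T. ✗
5: ¬q is F, □¬p is F. ✗
6: ¬q is T, □¬p is T. ✓
7: ¬q is T, □¬p is F. ✗
8: ¬q is F, □¬p is T. ✗

{2, 6}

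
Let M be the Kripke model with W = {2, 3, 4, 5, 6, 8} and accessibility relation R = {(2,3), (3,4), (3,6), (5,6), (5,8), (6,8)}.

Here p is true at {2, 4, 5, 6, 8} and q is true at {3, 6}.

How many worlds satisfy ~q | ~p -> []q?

2: ~q | ~p is T, []q is T. ✓
3: ~q | ~p is T, []q is F. ✗
4: ~q | ~p is T, []q is T. ✓
5: ~q | ~p is T, []q is F. ✗
6: ~q | ~p is F, []q is F. ✓
8: ~q | ~p is T, []q is T. ✓
Satisfying worlds: {2, 4, 6, 8}.

4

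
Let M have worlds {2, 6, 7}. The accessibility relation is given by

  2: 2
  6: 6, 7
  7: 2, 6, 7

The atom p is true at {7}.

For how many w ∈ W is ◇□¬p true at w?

2: successors {2}; □¬p there: 2:T. ✓
6: successors {6, 7}; □¬p there: 6:F, 7:F. ✗
7: successors {2, 6, 7}; □¬p there: 2:T, 6:F, 7:F. ✓
Satisfying worlds: {2, 7}.

2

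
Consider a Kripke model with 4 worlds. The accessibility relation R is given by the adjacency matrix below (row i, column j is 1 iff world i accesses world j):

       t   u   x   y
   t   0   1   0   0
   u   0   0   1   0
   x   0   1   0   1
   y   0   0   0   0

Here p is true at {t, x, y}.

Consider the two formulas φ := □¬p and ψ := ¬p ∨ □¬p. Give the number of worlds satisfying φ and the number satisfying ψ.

2 and 3

For □¬p:
t: successors {u}; ¬p there: u:T. ✓
u: successors {x}; ¬p there: x:F. ✗
x: successors {u, y}; ¬p there: u:T, y:F. ✗
y: no successors, so □¬p holds vacuously. ✓
— 2 worlds.
For ¬p ∨ □¬p:
t: ¬p is F, □¬p is T. ✓
u: ¬p is T, □¬p is F. ✓
x: ¬p is F, □¬p is F. ✗
y: ¬p is F, □¬p is T. ✓
— 3 worlds.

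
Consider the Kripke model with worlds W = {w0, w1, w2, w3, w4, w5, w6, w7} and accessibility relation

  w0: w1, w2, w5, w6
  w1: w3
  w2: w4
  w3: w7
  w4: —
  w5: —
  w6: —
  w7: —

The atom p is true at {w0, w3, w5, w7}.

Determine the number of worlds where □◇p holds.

w0: successors {w1, w2, w5, w6}; ◇p there: w1:T, w2:F, w5:F, w6:F. ✗
w1: successors {w3}; ◇p there: w3:T. ✓
w2: successors {w4}; ◇p there: w4:F. ✗
w3: successors {w7}; ◇p there: w7:F. ✗
w4: no successors, so □◇p holds vacuously. ✓
w5: no successors, so □◇p holds vacuously. ✓
w6: no successors, so □◇p holds vacuously. ✓
w7: no successors, so □◇p holds vacuously. ✓
Satisfying worlds: {w1, w4, w5, w6, w7}.

5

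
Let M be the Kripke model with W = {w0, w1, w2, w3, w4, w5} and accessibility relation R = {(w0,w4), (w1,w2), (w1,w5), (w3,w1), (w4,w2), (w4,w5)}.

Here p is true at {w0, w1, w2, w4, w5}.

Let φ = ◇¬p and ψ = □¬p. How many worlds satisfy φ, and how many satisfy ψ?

0 and 2

For ◇¬p:
w0: successors {w4}; ¬p there: w4:F. ✗
w1: successors {w2, w5}; ¬p there: w2:F, w5:F. ✗
w2: no successors, so ◇¬p fails. ✗
w3: successors {w1}; ¬p there: w1:F. ✗
w4: successors {w2, w5}; ¬p there: w2:F, w5:F. ✗
w5: no successors, so ◇¬p fails. ✗
— 0 worlds.
For □¬p:
w0: successors {w4}; ¬p there: w4:F. ✗
w1: successors {w2, w5}; ¬p there: w2:F, w5:F. ✗
w2: no successors, so □¬p holds vacuously. ✓
w3: successors {w1}; ¬p there: w1:F. ✗
w4: successors {w2, w5}; ¬p there: w2:F, w5:F. ✗
w5: no successors, so □¬p holds vacuously. ✓
— 2 worlds.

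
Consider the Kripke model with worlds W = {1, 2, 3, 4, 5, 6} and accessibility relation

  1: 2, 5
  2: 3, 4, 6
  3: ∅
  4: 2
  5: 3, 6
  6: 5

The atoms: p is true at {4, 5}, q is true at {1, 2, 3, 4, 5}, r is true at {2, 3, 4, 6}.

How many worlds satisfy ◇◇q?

5

1: successors {2, 5}; ◇q there: 2:T, 5:T. ✓
2: successors {3, 4, 6}; ◇q there: 3:F, 4:T, 6:T. ✓
3: no successors, so ◇◇q fails. ✗
4: successors {2}; ◇q there: 2:T. ✓
5: successors {3, 6}; ◇q there: 3:F, 6:T. ✓
6: successors {5}; ◇q there: 5:T. ✓
Satisfying worlds: {1, 2, 4, 5, 6}.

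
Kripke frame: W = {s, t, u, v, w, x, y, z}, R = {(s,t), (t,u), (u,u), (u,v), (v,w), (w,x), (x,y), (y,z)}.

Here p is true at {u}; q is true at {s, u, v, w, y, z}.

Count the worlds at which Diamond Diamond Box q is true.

s: successors {t}; Diamond Box q there: t:T. ✓
t: successors {u}; Diamond Box q there: u:T. ✓
u: successors {u, v}; Diamond Box q there: u:T, v:F. ✓
v: successors {w}; Diamond Box q there: w:T. ✓
w: successors {x}; Diamond Box q there: x:T. ✓
x: successors {y}; Diamond Box q there: y:T. ✓
y: successors {z}; Diamond Box q there: z:F. ✗
z: no successors, so Diamond Diamond Box q fails. ✗
Satisfying worlds: {s, t, u, v, w, x}.

6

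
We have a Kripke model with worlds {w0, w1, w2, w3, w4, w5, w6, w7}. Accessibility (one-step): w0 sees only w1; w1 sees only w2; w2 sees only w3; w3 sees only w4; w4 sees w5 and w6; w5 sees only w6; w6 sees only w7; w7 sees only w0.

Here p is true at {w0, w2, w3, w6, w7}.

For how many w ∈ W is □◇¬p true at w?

w0: successors {w1}; ◇¬p there: w1:F. ✗
w1: successors {w2}; ◇¬p there: w2:F. ✗
w2: successors {w3}; ◇¬p there: w3:T. ✓
w3: successors {w4}; ◇¬p there: w4:T. ✓
w4: successors {w5, w6}; ◇¬p there: w5:F, w6:F. ✗
w5: successors {w6}; ◇¬p there: w6:F. ✗
w6: successors {w7}; ◇¬p there: w7:F. ✗
w7: successors {w0}; ◇¬p there: w0:T. ✓
Satisfying worlds: {w2, w3, w7}.

3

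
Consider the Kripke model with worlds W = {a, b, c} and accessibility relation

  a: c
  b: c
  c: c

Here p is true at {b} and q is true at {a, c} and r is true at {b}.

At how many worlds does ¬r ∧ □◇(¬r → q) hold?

2

a: ¬r is T, □◇(¬r → q) is T. ✓
b: ¬r is F, □◇(¬r → q) is T. ✗
c: ¬r is T, □◇(¬r → q) is T. ✓
Satisfying worlds: {a, c}.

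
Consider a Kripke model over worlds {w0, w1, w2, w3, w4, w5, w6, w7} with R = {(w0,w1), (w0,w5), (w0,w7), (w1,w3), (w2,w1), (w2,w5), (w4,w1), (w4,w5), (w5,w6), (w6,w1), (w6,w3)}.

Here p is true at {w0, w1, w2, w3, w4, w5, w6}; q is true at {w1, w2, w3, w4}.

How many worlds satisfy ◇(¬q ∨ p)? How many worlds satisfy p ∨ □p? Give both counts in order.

For ◇(¬q ∨ p):
w0: successors {w1, w5, w7}; ¬q ∨ p there: w1:T, w5:T, w7:T. ✓
w1: successors {w3}; ¬q ∨ p there: w3:T. ✓
w2: successors {w1, w5}; ¬q ∨ p there: w1:T, w5:T. ✓
w3: no successors, so ◇(¬q ∨ p) fails. ✗
w4: successors {w1, w5}; ¬q ∨ p there: w1:T, w5:T. ✓
w5: successors {w6}; ¬q ∨ p there: w6:T. ✓
w6: successors {w1, w3}; ¬q ∨ p there: w1:T, w3:T. ✓
w7: no successors, so ◇(¬q ∨ p) fails. ✗
— 6 worlds.
For p ∨ □p:
w0: p is T, □p is F. ✓
w1: p is T, □p is T. ✓
w2: p is T, □p is T. ✓
w3: p is T, □p is T. ✓
w4: p is T, □p is T. ✓
w5: p is T, □p is T. ✓
w6: p is T, □p is T. ✓
w7: p is F, □p is T. ✓
— 8 worlds.

6 and 8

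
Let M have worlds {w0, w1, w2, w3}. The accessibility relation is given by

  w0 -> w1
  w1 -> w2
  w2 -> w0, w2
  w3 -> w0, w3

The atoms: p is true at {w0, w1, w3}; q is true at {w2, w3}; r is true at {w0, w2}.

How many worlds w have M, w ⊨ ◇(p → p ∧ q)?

w0: successors {w1}; p → p ∧ q there: w1:F. ✗
w1: successors {w2}; p → p ∧ q there: w2:T. ✓
w2: successors {w0, w2}; p → p ∧ q there: w0:F, w2:T. ✓
w3: successors {w0, w3}; p → p ∧ q there: w0:F, w3:T. ✓
Satisfying worlds: {w1, w2, w3}.

3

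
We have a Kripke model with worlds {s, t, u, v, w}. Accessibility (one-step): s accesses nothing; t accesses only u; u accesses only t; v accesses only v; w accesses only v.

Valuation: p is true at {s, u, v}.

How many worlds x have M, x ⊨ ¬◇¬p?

s: ◇¬p is F. ✓
t: ◇¬p is F. ✓
u: ◇¬p is T. ✗
v: ◇¬p is F. ✓
w: ◇¬p is F. ✓
Satisfying worlds: {s, t, v, w}.

4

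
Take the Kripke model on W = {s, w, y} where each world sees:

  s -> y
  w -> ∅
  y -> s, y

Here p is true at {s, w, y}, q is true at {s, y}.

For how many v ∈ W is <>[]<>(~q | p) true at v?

s: successors {y}; []<>(~q | p) there: y:T. ✓
w: no successors, so <>[]<>(~q | p) fails. ✗
y: successors {s, y}; []<>(~q | p) there: s:T, y:T. ✓
Satisfying worlds: {s, y}.

2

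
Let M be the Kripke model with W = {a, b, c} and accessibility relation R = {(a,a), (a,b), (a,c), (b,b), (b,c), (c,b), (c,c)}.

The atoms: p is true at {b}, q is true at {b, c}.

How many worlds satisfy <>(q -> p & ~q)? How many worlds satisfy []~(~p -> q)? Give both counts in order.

1 and 0

For <>(q -> p & ~q):
a: successors {a, b, c}; q -> p & ~q there: a:T, b:F, c:F. ✓
b: successors {b, c}; q -> p & ~q there: b:F, c:F. ✗
c: successors {b, c}; q -> p & ~q there: b:F, c:F. ✗
— 1 world.
For []~(~p -> q):
a: successors {a, b, c}; ~(~p -> q) there: a:T, b:F, c:F. ✗
b: successors {b, c}; ~(~p -> q) there: b:F, c:F. ✗
c: successors {b, c}; ~(~p -> q) there: b:F, c:F. ✗
— 0 worlds.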